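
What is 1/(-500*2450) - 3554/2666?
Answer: -2176826333/1632925000 ≈ -1.3331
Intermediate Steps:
1/(-500*2450) - 3554/2666 = -1/500*1/2450 - 3554*1/2666 = -1/1225000 - 1777/1333 = -2176826333/1632925000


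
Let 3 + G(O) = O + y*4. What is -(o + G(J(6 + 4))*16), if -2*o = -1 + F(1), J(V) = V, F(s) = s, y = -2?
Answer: 16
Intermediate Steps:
G(O) = -11 + O (G(O) = -3 + (O - 2*4) = -3 + (O - 8) = -3 + (-8 + O) = -11 + O)
o = 0 (o = -(-1 + 1)/2 = -½*0 = 0)
-(o + G(J(6 + 4))*16) = -(0 + (-11 + (6 + 4))*16) = -(0 + (-11 + 10)*16) = -(0 - 1*16) = -(0 - 16) = -1*(-16) = 16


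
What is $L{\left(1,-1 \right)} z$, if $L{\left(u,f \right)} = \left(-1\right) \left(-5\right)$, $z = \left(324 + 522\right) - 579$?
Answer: $1335$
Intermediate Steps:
$z = 267$ ($z = 846 - 579 = 267$)
$L{\left(u,f \right)} = 5$
$L{\left(1,-1 \right)} z = 5 \cdot 267 = 1335$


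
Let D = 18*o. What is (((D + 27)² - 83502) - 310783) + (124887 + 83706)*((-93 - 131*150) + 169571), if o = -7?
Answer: 31252687520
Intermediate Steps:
D = -126 (D = 18*(-7) = -126)
(((D + 27)² - 83502) - 310783) + (124887 + 83706)*((-93 - 131*150) + 169571) = (((-126 + 27)² - 83502) - 310783) + (124887 + 83706)*((-93 - 131*150) + 169571) = (((-99)² - 83502) - 310783) + 208593*((-93 - 19650) + 169571) = ((9801 - 83502) - 310783) + 208593*(-19743 + 169571) = (-73701 - 310783) + 208593*149828 = -384484 + 31253072004 = 31252687520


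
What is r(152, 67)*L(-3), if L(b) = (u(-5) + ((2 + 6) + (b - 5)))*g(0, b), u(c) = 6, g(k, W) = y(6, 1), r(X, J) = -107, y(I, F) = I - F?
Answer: -3210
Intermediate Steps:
g(k, W) = 5 (g(k, W) = 6 - 1*1 = 6 - 1 = 5)
L(b) = 45 + 5*b (L(b) = (6 + ((2 + 6) + (b - 5)))*5 = (6 + (8 + (-5 + b)))*5 = (6 + (3 + b))*5 = (9 + b)*5 = 45 + 5*b)
r(152, 67)*L(-3) = -107*(45 + 5*(-3)) = -107*(45 - 15) = -107*30 = -3210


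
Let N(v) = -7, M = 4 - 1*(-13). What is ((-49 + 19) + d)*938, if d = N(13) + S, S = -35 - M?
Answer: -83482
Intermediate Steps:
M = 17 (M = 4 + 13 = 17)
S = -52 (S = -35 - 1*17 = -35 - 17 = -52)
d = -59 (d = -7 - 52 = -59)
((-49 + 19) + d)*938 = ((-49 + 19) - 59)*938 = (-30 - 59)*938 = -89*938 = -83482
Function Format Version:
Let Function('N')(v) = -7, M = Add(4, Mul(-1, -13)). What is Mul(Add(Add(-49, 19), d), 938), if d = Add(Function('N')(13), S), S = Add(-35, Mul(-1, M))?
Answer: -83482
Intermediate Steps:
M = 17 (M = Add(4, 13) = 17)
S = -52 (S = Add(-35, Mul(-1, 17)) = Add(-35, -17) = -52)
d = -59 (d = Add(-7, -52) = -59)
Mul(Add(Add(-49, 19), d), 938) = Mul(Add(Add(-49, 19), -59), 938) = Mul(Add(-30, -59), 938) = Mul(-89, 938) = -83482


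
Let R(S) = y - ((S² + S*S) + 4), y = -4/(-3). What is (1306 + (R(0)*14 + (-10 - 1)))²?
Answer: 14235529/9 ≈ 1.5817e+6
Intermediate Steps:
y = 4/3 (y = -4*(-⅓) = 4/3 ≈ 1.3333)
R(S) = -8/3 - 2*S² (R(S) = 4/3 - ((S² + S*S) + 4) = 4/3 - ((S² + S²) + 4) = 4/3 - (2*S² + 4) = 4/3 - (4 + 2*S²) = 4/3 + (-4 - 2*S²) = -8/3 - 2*S²)
(1306 + (R(0)*14 + (-10 - 1)))² = (1306 + ((-8/3 - 2*0²)*14 + (-10 - 1)))² = (1306 + ((-8/3 - 2*0)*14 - 11))² = (1306 + ((-8/3 + 0)*14 - 11))² = (1306 + (-8/3*14 - 11))² = (1306 + (-112/3 - 11))² = (1306 - 145/3)² = (3773/3)² = 14235529/9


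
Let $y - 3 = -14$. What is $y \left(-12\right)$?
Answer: $132$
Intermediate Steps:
$y = -11$ ($y = 3 - 14 = -11$)
$y \left(-12\right) = \left(-11\right) \left(-12\right) = 132$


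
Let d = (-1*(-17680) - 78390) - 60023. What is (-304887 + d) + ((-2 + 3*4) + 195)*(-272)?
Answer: -481380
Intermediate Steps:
d = -120733 (d = (17680 - 78390) - 60023 = -60710 - 60023 = -120733)
(-304887 + d) + ((-2 + 3*4) + 195)*(-272) = (-304887 - 120733) + ((-2 + 3*4) + 195)*(-272) = -425620 + ((-2 + 12) + 195)*(-272) = -425620 + (10 + 195)*(-272) = -425620 + 205*(-272) = -425620 - 55760 = -481380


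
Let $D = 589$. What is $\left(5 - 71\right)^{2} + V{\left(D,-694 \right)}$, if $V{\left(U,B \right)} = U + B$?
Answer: $4251$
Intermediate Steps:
$V{\left(U,B \right)} = B + U$
$\left(5 - 71\right)^{2} + V{\left(D,-694 \right)} = \left(5 - 71\right)^{2} + \left(-694 + 589\right) = \left(-66\right)^{2} - 105 = 4356 - 105 = 4251$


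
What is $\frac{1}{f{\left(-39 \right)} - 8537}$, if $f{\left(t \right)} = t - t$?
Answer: $- \frac{1}{8537} \approx -0.00011714$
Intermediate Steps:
$f{\left(t \right)} = 0$
$\frac{1}{f{\left(-39 \right)} - 8537} = \frac{1}{0 - 8537} = \frac{1}{-8537} = - \frac{1}{8537}$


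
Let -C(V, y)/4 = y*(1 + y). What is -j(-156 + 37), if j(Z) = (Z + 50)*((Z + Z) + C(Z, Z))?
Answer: -3892014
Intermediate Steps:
C(V, y) = -4*y*(1 + y)
j(Z) = (50 + Z)*(2*Z - 4*Z*(1 + Z)) (j(Z) = (Z + 50)*((Z + Z) - 4*Z*(1 + Z)) = (50 + Z)*(2*Z - 4*Z*(1 + Z)))
-j(-156 + 37) = -2*(-156 + 37)*(-50 - 101*(-156 + 37) - 2*(-156 + 37)²) = -2*(-119)*(-50 - 101*(-119) - 2*(-119)²) = -2*(-119)*(-50 + 12019 - 2*14161) = -2*(-119)*(-50 + 12019 - 28322) = -2*(-119)*(-16353) = -1*3892014 = -3892014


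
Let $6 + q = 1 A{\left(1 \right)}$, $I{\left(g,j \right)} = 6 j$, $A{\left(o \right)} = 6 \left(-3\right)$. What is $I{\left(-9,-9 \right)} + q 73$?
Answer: $-1806$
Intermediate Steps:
$A{\left(o \right)} = -18$
$q = -24$ ($q = -6 + 1 \left(-18\right) = -6 - 18 = -24$)
$I{\left(-9,-9 \right)} + q 73 = 6 \left(-9\right) - 1752 = -54 - 1752 = -1806$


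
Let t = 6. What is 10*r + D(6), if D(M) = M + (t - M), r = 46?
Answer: 466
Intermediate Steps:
D(M) = 6 (D(M) = M + (6 - M) = 6)
10*r + D(6) = 10*46 + 6 = 460 + 6 = 466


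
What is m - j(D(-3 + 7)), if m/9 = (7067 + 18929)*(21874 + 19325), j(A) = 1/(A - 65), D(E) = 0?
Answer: 626540384341/65 ≈ 9.6391e+9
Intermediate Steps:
j(A) = 1/(-65 + A)
m = 9639082836 (m = 9*((7067 + 18929)*(21874 + 19325)) = 9*(25996*41199) = 9*1071009204 = 9639082836)
m - j(D(-3 + 7)) = 9639082836 - 1/(-65 + 0) = 9639082836 - 1/(-65) = 9639082836 - 1*(-1/65) = 9639082836 + 1/65 = 626540384341/65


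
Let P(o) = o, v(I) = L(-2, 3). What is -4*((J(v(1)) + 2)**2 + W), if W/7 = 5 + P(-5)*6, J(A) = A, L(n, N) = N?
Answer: 600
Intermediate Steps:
v(I) = 3
W = -175 (W = 7*(5 - 5*6) = 7*(5 - 30) = 7*(-25) = -175)
-4*((J(v(1)) + 2)**2 + W) = -4*((3 + 2)**2 - 175) = -4*(5**2 - 175) = -4*(25 - 175) = -4*(-150) = 600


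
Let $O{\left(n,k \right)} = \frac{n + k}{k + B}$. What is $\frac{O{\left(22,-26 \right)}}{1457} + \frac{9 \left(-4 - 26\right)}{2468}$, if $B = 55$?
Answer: $- \frac{5709091}{52140202} \approx -0.1095$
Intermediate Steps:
$O{\left(n,k \right)} = \frac{k + n}{55 + k}$ ($O{\left(n,k \right)} = \frac{n + k}{k + 55} = \frac{k + n}{55 + k}$)
$\frac{O{\left(22,-26 \right)}}{1457} + \frac{9 \left(-4 - 26\right)}{2468} = \frac{\frac{1}{55 - 26} \left(-26 + 22\right)}{1457} + \frac{9 \left(-4 - 26\right)}{2468} = \frac{1}{29} \left(-4\right) \frac{1}{1457} + 9 \left(-30\right) \frac{1}{2468} = \frac{1}{29} \left(-4\right) \frac{1}{1457} - \frac{135}{1234} = \left(- \frac{4}{29}\right) \frac{1}{1457} - \frac{135}{1234} = - \frac{4}{42253} - \frac{135}{1234} = - \frac{5709091}{52140202}$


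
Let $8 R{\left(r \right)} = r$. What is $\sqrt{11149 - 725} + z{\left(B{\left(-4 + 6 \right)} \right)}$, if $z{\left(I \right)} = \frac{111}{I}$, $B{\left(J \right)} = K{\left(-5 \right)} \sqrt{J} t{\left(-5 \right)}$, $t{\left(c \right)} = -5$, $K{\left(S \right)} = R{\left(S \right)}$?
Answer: $2 \sqrt{2606} + \frac{444 \sqrt{2}}{25} \approx 127.21$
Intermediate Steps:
$R{\left(r \right)} = \frac{r}{8}$
$K{\left(S \right)} = \frac{S}{8}$
$B{\left(J \right)} = \frac{25 \sqrt{J}}{8}$ ($B{\left(J \right)} = \frac{1}{8} \left(-5\right) \sqrt{J} \left(-5\right) = - \frac{5 \sqrt{J}}{8} \left(-5\right) = \frac{25 \sqrt{J}}{8}$)
$\sqrt{11149 - 725} + z{\left(B{\left(-4 + 6 \right)} \right)} = \sqrt{11149 - 725} + \frac{111}{\frac{25}{8} \sqrt{-4 + 6}} = \sqrt{10424} + \frac{111}{\frac{25}{8} \sqrt{2}} = 2 \sqrt{2606} + 111 \frac{4 \sqrt{2}}{25} = 2 \sqrt{2606} + \frac{444 \sqrt{2}}{25}$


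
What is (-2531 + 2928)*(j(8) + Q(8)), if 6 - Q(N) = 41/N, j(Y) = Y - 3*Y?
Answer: -48037/8 ≈ -6004.6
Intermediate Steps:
j(Y) = -2*Y
Q(N) = 6 - 41/N
(-2531 + 2928)*(j(8) + Q(8)) = (-2531 + 2928)*(-2*8 + (6 - 41/8)) = 397*(-16 + (6 - 41*⅛)) = 397*(-16 + (6 - 41/8)) = 397*(-16 + 7/8) = 397*(-121/8) = -48037/8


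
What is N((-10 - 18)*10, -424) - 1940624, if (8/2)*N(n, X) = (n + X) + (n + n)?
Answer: -1940940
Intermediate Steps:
N(n, X) = X/4 + 3*n/4 (N(n, X) = ((n + X) + (n + n))/4 = ((X + n) + 2*n)/4 = (X + 3*n)/4 = X/4 + 3*n/4)
N((-10 - 18)*10, -424) - 1940624 = ((1/4)*(-424) + 3*((-10 - 18)*10)/4) - 1940624 = (-106 + 3*(-28*10)/4) - 1940624 = (-106 + (3/4)*(-280)) - 1940624 = (-106 - 210) - 1940624 = -316 - 1940624 = -1940940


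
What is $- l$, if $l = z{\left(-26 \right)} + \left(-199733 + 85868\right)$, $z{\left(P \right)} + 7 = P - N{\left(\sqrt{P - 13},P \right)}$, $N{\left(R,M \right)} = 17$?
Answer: $113915$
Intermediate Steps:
$z{\left(P \right)} = -24 + P$ ($z{\left(P \right)} = -7 + \left(P - 17\right) = -7 + \left(-17 + P\right) = -24 + P$)
$l = -113915$ ($l = \left(-24 - 26\right) + \left(-199733 + 85868\right) = -50 - 113865 = -113915$)
$- l = \left(-1\right) \left(-113915\right) = 113915$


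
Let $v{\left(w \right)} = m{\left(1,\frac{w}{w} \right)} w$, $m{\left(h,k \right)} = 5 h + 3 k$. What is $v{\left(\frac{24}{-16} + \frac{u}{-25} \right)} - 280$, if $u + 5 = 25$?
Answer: $- \frac{1492}{5} \approx -298.4$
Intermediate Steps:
$u = 20$ ($u = -5 + 25 = 20$)
$m{\left(h,k \right)} = 3 k + 5 h$
$v{\left(w \right)} = 8 w$ ($v{\left(w \right)} = \left(3 \frac{w}{w} + 5 \cdot 1\right) w = \left(3 \cdot 1 + 5\right) w = \left(3 + 5\right) w = 8 w$)
$v{\left(\frac{24}{-16} + \frac{u}{-25} \right)} - 280 = 8 \left(\frac{24}{-16} + \frac{20}{-25}\right) - 280 = 8 \left(24 \left(- \frac{1}{16}\right) + 20 \left(- \frac{1}{25}\right)\right) - 280 = 8 \left(- \frac{3}{2} - \frac{4}{5}\right) - 280 = 8 \left(- \frac{23}{10}\right) - 280 = - \frac{92}{5} - 280 = - \frac{1492}{5}$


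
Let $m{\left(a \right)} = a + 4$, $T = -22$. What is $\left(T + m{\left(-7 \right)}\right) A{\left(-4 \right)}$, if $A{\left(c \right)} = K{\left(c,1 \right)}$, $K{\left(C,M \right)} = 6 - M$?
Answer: $-125$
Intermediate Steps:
$A{\left(c \right)} = 5$ ($A{\left(c \right)} = 6 - 1 = 5$)
$m{\left(a \right)} = 4 + a$
$\left(T + m{\left(-7 \right)}\right) A{\left(-4 \right)} = \left(-22 + \left(4 - 7\right)\right) 5 = \left(-22 - 3\right) 5 = \left(-25\right) 5 = -125$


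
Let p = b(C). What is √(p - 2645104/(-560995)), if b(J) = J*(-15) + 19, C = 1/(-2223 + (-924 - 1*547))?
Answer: √101861404262240675630/2072315530 ≈ 4.8702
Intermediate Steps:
C = -1/3694 (C = 1/(-2223 + (-924 - 547)) = 1/(-2223 - 1471) = 1/(-3694) = -1/3694 ≈ -0.00027071)
b(J) = 19 - 15*J (b(J) = -15*J + 19 = 19 - 15*J)
p = 70201/3694 (p = 19 - 15*(-1/3694) = 19 + 15/3694 = 70201/3694 ≈ 19.004)
√(p - 2645104/(-560995)) = √(70201/3694 - 2645104/(-560995)) = √(70201/3694 - 2645104*(-1/560995)) = √(70201/3694 + 2645104/560995) = √(49153424171/2072315530) = √101861404262240675630/2072315530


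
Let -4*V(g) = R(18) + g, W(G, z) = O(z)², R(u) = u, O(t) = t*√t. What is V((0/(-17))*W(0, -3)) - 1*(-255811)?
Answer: 511613/2 ≈ 2.5581e+5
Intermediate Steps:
O(t) = t^(3/2)
W(G, z) = z³ (W(G, z) = (z^(3/2))² = z³)
V(g) = -9/2 - g/4 (V(g) = -(18 + g)/4 = -9/2 - g/4)
V((0/(-17))*W(0, -3)) - 1*(-255811) = (-9/2 - 0/(-17)*(-3)³/4) - 1*(-255811) = (-9/2 - 0*(-1/17)*(-27)/4) + 255811 = (-9/2 - 0*(-27)) + 255811 = (-9/2 - ¼*0) + 255811 = (-9/2 + 0) + 255811 = -9/2 + 255811 = 511613/2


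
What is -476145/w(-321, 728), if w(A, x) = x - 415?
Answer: -476145/313 ≈ -1521.2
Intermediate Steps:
w(A, x) = -415 + x
-476145/w(-321, 728) = -476145/(-415 + 728) = -476145/313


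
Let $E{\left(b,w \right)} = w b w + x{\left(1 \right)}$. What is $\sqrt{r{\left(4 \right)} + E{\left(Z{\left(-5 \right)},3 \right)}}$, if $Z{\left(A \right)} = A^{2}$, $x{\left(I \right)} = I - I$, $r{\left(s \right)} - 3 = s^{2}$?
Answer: $2 \sqrt{61} \approx 15.62$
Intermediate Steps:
$r{\left(s \right)} = 3 + s^{2}$
$x{\left(I \right)} = 0$
$E{\left(b,w \right)} = b w^{2}$ ($E{\left(b,w \right)} = w b w + 0 = b w w + 0 = b w^{2} + 0 = b w^{2}$)
$\sqrt{r{\left(4 \right)} + E{\left(Z{\left(-5 \right)},3 \right)}} = \sqrt{\left(3 + 4^{2}\right) + \left(-5\right)^{2} \cdot 3^{2}} = \sqrt{\left(3 + 16\right) + 25 \cdot 9} = \sqrt{19 + 225} = \sqrt{244} = 2 \sqrt{61}$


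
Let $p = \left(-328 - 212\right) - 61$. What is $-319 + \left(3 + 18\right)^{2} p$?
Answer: $-265360$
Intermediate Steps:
$p = -601$ ($p = -540 - 61 = -601$)
$-319 + \left(3 + 18\right)^{2} p = -319 + \left(3 + 18\right)^{2} \left(-601\right) = -319 + 21^{2} \left(-601\right) = -319 + 441 \left(-601\right) = -319 - 265041 = -265360$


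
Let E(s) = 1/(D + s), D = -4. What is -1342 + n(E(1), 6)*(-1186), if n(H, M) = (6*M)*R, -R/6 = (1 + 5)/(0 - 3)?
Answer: -513694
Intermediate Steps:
E(s) = 1/(-4 + s)
R = 12 (R = -6*(1 + 5)/(0 - 3) = -36/(-3) = -36*(-1)/3 = -6*(-2) = 12)
n(H, M) = 72*M (n(H, M) = (6*M)*12 = 72*M)
-1342 + n(E(1), 6)*(-1186) = -1342 + (72*6)*(-1186) = -1342 + 432*(-1186) = -1342 - 512352 = -513694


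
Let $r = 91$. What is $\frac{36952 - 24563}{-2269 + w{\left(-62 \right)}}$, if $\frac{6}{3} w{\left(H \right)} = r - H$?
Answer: $- \frac{24778}{4385} \approx -5.6506$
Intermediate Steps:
$w{\left(H \right)} = \frac{91}{2} - \frac{H}{2}$ ($w{\left(H \right)} = \frac{91 - H}{2} = \frac{91}{2} - \frac{H}{2}$)
$\frac{36952 - 24563}{-2269 + w{\left(-62 \right)}} = \frac{36952 - 24563}{-2269 + \left(\frac{91}{2} - -31\right)} = \frac{12389}{-2269 + \left(\frac{91}{2} + 31\right)} = \frac{12389}{-2269 + \frac{153}{2}} = \frac{12389}{- \frac{4385}{2}} = 12389 \left(- \frac{2}{4385}\right) = - \frac{24778}{4385}$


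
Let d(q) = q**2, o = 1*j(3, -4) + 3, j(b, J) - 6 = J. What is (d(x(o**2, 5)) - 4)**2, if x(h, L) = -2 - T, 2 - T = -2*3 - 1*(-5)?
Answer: 441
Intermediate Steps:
T = 3 (T = 2 - (-2*3 - 1*(-5)) = 2 - (-6 + 5) = 2 - 1*(-1) = 2 + 1 = 3)
j(b, J) = 6 + J
o = 5 (o = 1*(6 - 4) + 3 = 1*2 + 3 = 2 + 3 = 5)
x(h, L) = -5 (x(h, L) = -2 - 1*3 = -2 - 3 = -5)
(d(x(o**2, 5)) - 4)**2 = ((-5)**2 - 4)**2 = (25 - 4)**2 = 21**2 = 441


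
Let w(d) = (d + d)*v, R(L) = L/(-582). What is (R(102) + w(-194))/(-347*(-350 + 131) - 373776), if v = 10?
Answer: 125459/9628317 ≈ 0.013030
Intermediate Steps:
R(L) = -L/582 (R(L) = L*(-1/582) = -L/582)
w(d) = 20*d (w(d) = (d + d)*10 = (2*d)*10 = 20*d)
(R(102) + w(-194))/(-347*(-350 + 131) - 373776) = (-1/582*102 + 20*(-194))/(-347*(-350 + 131) - 373776) = (-17/97 - 3880)/(-347*(-219) - 373776) = -376377/(97*(75993 - 373776)) = -376377/97/(-297783) = -376377/97*(-1/297783) = 125459/9628317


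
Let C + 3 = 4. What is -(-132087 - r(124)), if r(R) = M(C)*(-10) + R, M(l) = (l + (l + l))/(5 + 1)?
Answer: 132206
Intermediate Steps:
C = 1 (C = -3 + 4 = 1)
M(l) = l/2 (M(l) = (l + 2*l)/6 = (3*l)*(⅙) = l/2)
r(R) = -5 + R (r(R) = ((½)*1)*(-10) + R = (½)*(-10) + R = -5 + R)
-(-132087 - r(124)) = -(-132087 - (-5 + 124)) = -(-132087 - 1*119) = -(-132087 - 119) = -1*(-132206) = 132206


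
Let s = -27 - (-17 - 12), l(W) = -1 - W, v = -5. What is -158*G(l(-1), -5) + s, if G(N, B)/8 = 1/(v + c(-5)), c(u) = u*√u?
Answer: 662/15 - 632*I*√5/15 ≈ 44.133 - 94.213*I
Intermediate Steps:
c(u) = u^(3/2)
s = 2 (s = -27 - 1*(-29) = -27 + 29 = 2)
G(N, B) = 8/(-5 - 5*I*√5) (G(N, B) = 8/(-5 + (-5)^(3/2)) = 8/(-5 - 5*I*√5))
-158*G(l(-1), -5) + s = -158*(-4/15 + 4*I*√5/15) + 2 = (632/15 - 632*I*√5/15) + 2 = 662/15 - 632*I*√5/15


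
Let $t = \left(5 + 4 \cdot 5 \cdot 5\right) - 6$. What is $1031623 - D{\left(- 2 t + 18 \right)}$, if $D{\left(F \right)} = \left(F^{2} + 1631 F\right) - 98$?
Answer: $1292901$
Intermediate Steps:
$t = 99$ ($t = \left(5 + 20 \cdot 5\right) - 6 = \left(5 + 100\right) - 6 = 105 - 6 = 99$)
$D{\left(F \right)} = -98 + F^{2} + 1631 F$
$1031623 - D{\left(- 2 t + 18 \right)} = 1031623 - \left(-98 + \left(\left(-2\right) 99 + 18\right)^{2} + 1631 \left(\left(-2\right) 99 + 18\right)\right) = 1031623 - \left(-98 + \left(-198 + 18\right)^{2} + 1631 \left(-198 + 18\right)\right) = 1031623 - \left(-98 + \left(-180\right)^{2} + 1631 \left(-180\right)\right) = 1031623 - \left(-98 + 32400 - 293580\right) = 1031623 - -261278 = 1031623 + 261278 = 1292901$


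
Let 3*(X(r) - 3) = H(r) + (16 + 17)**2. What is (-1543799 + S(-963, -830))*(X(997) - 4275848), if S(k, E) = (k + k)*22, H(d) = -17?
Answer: 20344963643173/3 ≈ 6.7817e+12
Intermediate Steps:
S(k, E) = 44*k (S(k, E) = (2*k)*22 = 44*k)
X(r) = 1081/3 (X(r) = 3 + (-17 + (16 + 17)**2)/3 = 3 + (-17 + 33**2)/3 = 3 + (-17 + 1089)/3 = 3 + (1/3)*1072 = 3 + 1072/3 = 1081/3)
(-1543799 + S(-963, -830))*(X(997) - 4275848) = (-1543799 + 44*(-963))*(1081/3 - 4275848) = (-1543799 - 42372)*(-12826463/3) = -1586171*(-12826463/3) = 20344963643173/3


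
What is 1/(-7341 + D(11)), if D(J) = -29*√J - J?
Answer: -7352/54042653 + 29*√11/54042653 ≈ -0.00013426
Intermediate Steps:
D(J) = -J - 29*√J
1/(-7341 + D(11)) = 1/(-7341 + (-1*11 - 29*√11)) = 1/(-7341 + (-11 - 29*√11)) = 1/(-7352 - 29*√11)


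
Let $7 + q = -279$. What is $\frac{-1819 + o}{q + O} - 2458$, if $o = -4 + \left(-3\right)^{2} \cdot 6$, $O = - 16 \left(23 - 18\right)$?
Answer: $- \frac{14719}{6} \approx -2453.2$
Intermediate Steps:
$O = -80$ ($O = \left(-16\right) 5 = -80$)
$q = -286$ ($q = -7 - 279 = -286$)
$o = 50$ ($o = -4 + 9 \cdot 6 = -4 + 54 = 50$)
$\frac{-1819 + o}{q + O} - 2458 = \frac{-1819 + 50}{-286 - 80} - 2458 = - \frac{1769}{-366} - 2458 = \left(-1769\right) \left(- \frac{1}{366}\right) - 2458 = \frac{29}{6} - 2458 = - \frac{14719}{6}$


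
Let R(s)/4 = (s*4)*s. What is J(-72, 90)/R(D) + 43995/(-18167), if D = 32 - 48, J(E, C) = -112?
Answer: -11389889/4650752 ≈ -2.4490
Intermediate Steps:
D = -16
R(s) = 16*s**2 (R(s) = 4*((s*4)*s) = 4*((4*s)*s) = 4*(4*s**2) = 16*s**2)
J(-72, 90)/R(D) + 43995/(-18167) = -112/(16*(-16)**2) + 43995/(-18167) = -112/(16*256) + 43995*(-1/18167) = -112/4096 - 43995/18167 = -112*1/4096 - 43995/18167 = -7/256 - 43995/18167 = -11389889/4650752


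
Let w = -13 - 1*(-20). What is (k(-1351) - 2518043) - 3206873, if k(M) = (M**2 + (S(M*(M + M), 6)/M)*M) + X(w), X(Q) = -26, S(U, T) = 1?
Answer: -3899740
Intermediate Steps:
w = 7 (w = -13 + 20 = 7)
k(M) = -25 + M**2 (k(M) = (M**2 + (1/M)*M) - 26 = (M**2 + M/M) - 26 = (M**2 + 1) - 26 = (1 + M**2) - 26 = -25 + M**2)
(k(-1351) - 2518043) - 3206873 = ((-25 + (-1351)**2) - 2518043) - 3206873 = ((-25 + 1825201) - 2518043) - 3206873 = (1825176 - 2518043) - 3206873 = -692867 - 3206873 = -3899740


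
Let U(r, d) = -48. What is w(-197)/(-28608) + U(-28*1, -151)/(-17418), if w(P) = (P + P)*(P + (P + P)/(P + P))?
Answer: -27994051/10381128 ≈ -2.6966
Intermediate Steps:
w(P) = 2*P*(1 + P) (w(P) = (2*P)*(P + (2*P)/((2*P))) = (2*P)*(P + (2*P)*(1/(2*P))) = (2*P)*(P + 1) = (2*P)*(1 + P) = 2*P*(1 + P))
w(-197)/(-28608) + U(-28*1, -151)/(-17418) = (2*(-197)*(1 - 197))/(-28608) - 48/(-17418) = (2*(-197)*(-196))*(-1/28608) - 48*(-1/17418) = 77224*(-1/28608) + 8/2903 = -9653/3576 + 8/2903 = -27994051/10381128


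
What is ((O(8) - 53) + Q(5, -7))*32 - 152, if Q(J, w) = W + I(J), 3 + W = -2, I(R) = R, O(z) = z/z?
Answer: -1816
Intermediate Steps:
O(z) = 1
W = -5 (W = -3 - 2 = -5)
Q(J, w) = -5 + J
((O(8) - 53) + Q(5, -7))*32 - 152 = ((1 - 53) + (-5 + 5))*32 - 152 = (-52 + 0)*32 - 152 = -52*32 - 152 = -1664 - 152 = -1816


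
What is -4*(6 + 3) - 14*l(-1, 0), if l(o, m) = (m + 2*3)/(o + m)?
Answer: 48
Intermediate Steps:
l(o, m) = (6 + m)/(m + o) (l(o, m) = (m + 6)/(m + o) = (6 + m)/(m + o))
-4*(6 + 3) - 14*l(-1, 0) = -4*(6 + 3) - 14*(6 + 0)/(0 - 1) = -4*9 - 14*6/(-1) = -36 - (-14)*6 = -36 - 14*(-6) = -36 + 84 = 48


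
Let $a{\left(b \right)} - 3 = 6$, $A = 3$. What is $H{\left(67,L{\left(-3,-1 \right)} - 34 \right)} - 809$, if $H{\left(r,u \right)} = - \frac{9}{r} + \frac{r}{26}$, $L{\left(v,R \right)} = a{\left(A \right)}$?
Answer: $- \frac{1405023}{1742} \approx -806.56$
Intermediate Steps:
$a{\left(b \right)} = 9$ ($a{\left(b \right)} = 3 + 6 = 9$)
$L{\left(v,R \right)} = 9$
$H{\left(r,u \right)} = - \frac{9}{r} + \frac{r}{26}$ ($H{\left(r,u \right)} = - \frac{9}{r} + r \frac{1}{26} = - \frac{9}{r} + \frac{r}{26}$)
$H{\left(67,L{\left(-3,-1 \right)} - 34 \right)} - 809 = \left(- \frac{9}{67} + \frac{1}{26} \cdot 67\right) - 809 = \left(\left(-9\right) \frac{1}{67} + \frac{67}{26}\right) - 809 = \left(- \frac{9}{67} + \frac{67}{26}\right) - 809 = \frac{4255}{1742} - 809 = - \frac{1405023}{1742}$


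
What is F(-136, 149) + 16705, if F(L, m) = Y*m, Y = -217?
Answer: -15628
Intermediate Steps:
F(L, m) = -217*m
F(-136, 149) + 16705 = -217*149 + 16705 = -32333 + 16705 = -15628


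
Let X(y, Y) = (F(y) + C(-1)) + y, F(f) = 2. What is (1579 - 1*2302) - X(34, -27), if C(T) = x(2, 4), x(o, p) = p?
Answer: -763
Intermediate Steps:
C(T) = 4
X(y, Y) = 6 + y (X(y, Y) = (2 + 4) + y = 6 + y)
(1579 - 1*2302) - X(34, -27) = (1579 - 1*2302) - (6 + 34) = (1579 - 2302) - 1*40 = -723 - 40 = -763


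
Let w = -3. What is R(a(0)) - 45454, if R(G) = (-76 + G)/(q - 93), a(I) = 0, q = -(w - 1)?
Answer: -4045330/89 ≈ -45453.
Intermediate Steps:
q = 4 (q = -(-3 - 1) = -1*(-4) = 4)
R(G) = 76/89 - G/89 (R(G) = (-76 + G)/(4 - 93) = (-76 + G)/(-89) = (-76 + G)*(-1/89) = 76/89 - G/89)
R(a(0)) - 45454 = (76/89 - 1/89*0) - 45454 = (76/89 + 0) - 45454 = 76/89 - 45454 = -4045330/89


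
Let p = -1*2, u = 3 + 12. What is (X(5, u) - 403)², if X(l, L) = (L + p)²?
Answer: 54756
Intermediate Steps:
u = 15
p = -2
X(l, L) = (-2 + L)² (X(l, L) = (L - 2)² = (-2 + L)²)
(X(5, u) - 403)² = ((-2 + 15)² - 403)² = (13² - 403)² = (169 - 403)² = (-234)² = 54756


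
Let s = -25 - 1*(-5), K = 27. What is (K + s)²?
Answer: 49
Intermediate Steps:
s = -20 (s = -25 + 5 = -20)
(K + s)² = (27 - 20)² = 7² = 49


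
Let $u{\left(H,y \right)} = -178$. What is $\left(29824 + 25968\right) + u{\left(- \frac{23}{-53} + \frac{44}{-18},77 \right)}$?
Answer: $55614$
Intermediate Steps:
$\left(29824 + 25968\right) + u{\left(- \frac{23}{-53} + \frac{44}{-18},77 \right)} = \left(29824 + 25968\right) - 178 = 55792 - 178 = 55614$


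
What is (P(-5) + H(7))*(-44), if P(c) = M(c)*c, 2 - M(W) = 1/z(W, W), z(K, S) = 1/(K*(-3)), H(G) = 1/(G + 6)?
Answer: -37224/13 ≈ -2863.4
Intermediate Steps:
H(G) = 1/(6 + G)
z(K, S) = -1/(3*K) (z(K, S) = 1/(-3*K) = -1/(3*K))
M(W) = 2 + 3*W (M(W) = 2 - 1/((-1/(3*W))) = 2 - (-3)*W = 2 + 3*W)
P(c) = c*(2 + 3*c) (P(c) = (2 + 3*c)*c = c*(2 + 3*c))
(P(-5) + H(7))*(-44) = (-5*(2 + 3*(-5)) + 1/(6 + 7))*(-44) = (-5*(2 - 15) + 1/13)*(-44) = (-5*(-13) + 1/13)*(-44) = (65 + 1/13)*(-44) = (846/13)*(-44) = -37224/13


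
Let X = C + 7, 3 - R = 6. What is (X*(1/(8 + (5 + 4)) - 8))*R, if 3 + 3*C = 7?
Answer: 3375/17 ≈ 198.53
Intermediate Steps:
C = 4/3 (C = -1 + (⅓)*7 = -1 + 7/3 = 4/3 ≈ 1.3333)
R = -3 (R = 3 - 1*6 = 3 - 6 = -3)
X = 25/3 (X = 4/3 + 7 = 25/3 ≈ 8.3333)
(X*(1/(8 + (5 + 4)) - 8))*R = (25*(1/(8 + (5 + 4)) - 8)/3)*(-3) = (25*(1/(8 + 9) - 8)/3)*(-3) = (25*(1/17 - 8)/3)*(-3) = ((25/3)*(-135/17))*(-3) = -1125/17*(-3) = 3375/17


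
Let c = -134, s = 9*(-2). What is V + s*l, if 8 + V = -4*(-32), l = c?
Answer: 2532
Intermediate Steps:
s = -18
l = -134
V = 120 (V = -8 - 4*(-32) = -8 + 128 = 120)
V + s*l = 120 - 18*(-134) = 120 + 2412 = 2532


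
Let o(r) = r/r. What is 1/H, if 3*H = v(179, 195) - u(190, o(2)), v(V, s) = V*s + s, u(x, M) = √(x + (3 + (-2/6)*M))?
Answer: 157950/1848014711 + 51*√6/3696029422 ≈ 8.5504e-5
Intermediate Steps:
o(r) = 1
u(x, M) = √(3 + x - M/3) (u(x, M) = √(x + (3 + (-2*⅙)*M)) = √(x + (3 - M/3)) = √(3 + x - M/3))
v(V, s) = s + V*s
H = 11700 - 17*√6/9 (H = (195*(1 + 179) - √(27 - 3*1 + 9*190)/3)/3 = (195*180 - √(27 - 3 + 1710)/3)/3 = (35100 - √1734/3)/3 = (35100 - 17*√6/3)/3 = 11700 - 17*√6/9 ≈ 11695.)
1/H = 1/(11700 - 17*√6/9)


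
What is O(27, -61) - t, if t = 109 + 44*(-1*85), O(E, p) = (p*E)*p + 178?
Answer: 104276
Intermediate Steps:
O(E, p) = 178 + E*p**2 (O(E, p) = (E*p)*p + 178 = E*p**2 + 178 = 178 + E*p**2)
t = -3631 (t = 109 + 44*(-85) = 109 - 3740 = -3631)
O(27, -61) - t = (178 + 27*(-61)**2) - 1*(-3631) = (178 + 27*3721) + 3631 = (178 + 100467) + 3631 = 100645 + 3631 = 104276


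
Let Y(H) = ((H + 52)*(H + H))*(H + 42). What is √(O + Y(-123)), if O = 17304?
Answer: I*√1397442 ≈ 1182.1*I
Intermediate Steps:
Y(H) = 2*H*(42 + H)*(52 + H) (Y(H) = ((52 + H)*(2*H))*(42 + H) = (2*H*(52 + H))*(42 + H) = 2*H*(42 + H)*(52 + H))
√(O + Y(-123)) = √(17304 + 2*(-123)*(2184 + (-123)² + 94*(-123))) = √(17304 + 2*(-123)*(2184 + 15129 - 11562)) = √(17304 + 2*(-123)*5751) = √(17304 - 1414746) = √(-1397442) = I*√1397442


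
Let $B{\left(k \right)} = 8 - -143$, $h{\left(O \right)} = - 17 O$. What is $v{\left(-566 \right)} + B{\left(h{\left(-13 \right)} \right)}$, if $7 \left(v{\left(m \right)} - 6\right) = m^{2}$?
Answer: $\frac{321455}{7} \approx 45922.0$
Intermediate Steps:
$v{\left(m \right)} = 6 + \frac{m^{2}}{7}$
$B{\left(k \right)} = 151$ ($B{\left(k \right)} = 8 + 143 = 151$)
$v{\left(-566 \right)} + B{\left(h{\left(-13 \right)} \right)} = \left(6 + \frac{\left(-566\right)^{2}}{7}\right) + 151 = \left(6 + \frac{1}{7} \cdot 320356\right) + 151 = \left(6 + \frac{320356}{7}\right) + 151 = \frac{320398}{7} + 151 = \frac{321455}{7}$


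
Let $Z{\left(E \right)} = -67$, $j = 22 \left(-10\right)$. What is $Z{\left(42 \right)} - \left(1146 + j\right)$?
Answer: $-993$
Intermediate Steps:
$j = -220$
$Z{\left(42 \right)} - \left(1146 + j\right) = -67 - \left(1146 - 220\right) = -67 - 926 = -993$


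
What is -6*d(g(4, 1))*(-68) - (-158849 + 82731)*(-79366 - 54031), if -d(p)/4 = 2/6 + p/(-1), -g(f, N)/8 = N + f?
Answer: -10153978670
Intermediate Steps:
g(f, N) = -8*N - 8*f (g(f, N) = -8*(N + f) = -8*N - 8*f)
d(p) = -4/3 + 4*p (d(p) = -4*(2/6 + p/(-1)) = -4*(2*(⅙) + p*(-1)) = -4*(⅓ - p) = -4/3 + 4*p)
-6*d(g(4, 1))*(-68) - (-158849 + 82731)*(-79366 - 54031) = -6*(-4/3 + 4*(-8*1 - 8*4))*(-68) - (-158849 + 82731)*(-79366 - 54031) = -6*(-4/3 + 4*(-8 - 32))*(-68) - (-76118)*(-133397) = -6*(-4/3 + 4*(-40))*(-68) - 1*10153912846 = -6*(-4/3 - 160)*(-68) - 10153912846 = -6*(-484/3)*(-68) - 10153912846 = 968*(-68) - 10153912846 = -65824 - 10153912846 = -10153978670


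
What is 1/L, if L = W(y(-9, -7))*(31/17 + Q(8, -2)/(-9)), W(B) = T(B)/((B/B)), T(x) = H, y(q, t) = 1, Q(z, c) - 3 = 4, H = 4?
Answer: 153/640 ≈ 0.23906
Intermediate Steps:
Q(z, c) = 7 (Q(z, c) = 3 + 4 = 7)
T(x) = 4
W(B) = 4 (W(B) = 4/((B/B)) = 4/1 = 4*1 = 4)
L = 640/153 (L = 4*(31/17 + 7/(-9)) = 4*(31*(1/17) + 7*(-⅑)) = 4*(31/17 - 7/9) = 4*(160/153) = 640/153 ≈ 4.1830)
1/L = 1/(640/153) = 153/640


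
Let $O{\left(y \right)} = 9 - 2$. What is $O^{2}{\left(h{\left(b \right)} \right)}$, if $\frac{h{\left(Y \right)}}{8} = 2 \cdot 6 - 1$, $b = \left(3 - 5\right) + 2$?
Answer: $49$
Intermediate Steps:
$b = 0$ ($b = -2 + 2 = 0$)
$h{\left(Y \right)} = 88$ ($h{\left(Y \right)} = 8 \left(2 \cdot 6 - 1\right) = 8 \left(12 - 1\right) = 8 \cdot 11 = 88$)
$O{\left(y \right)} = 7$
$O^{2}{\left(h{\left(b \right)} \right)} = 7^{2} = 49$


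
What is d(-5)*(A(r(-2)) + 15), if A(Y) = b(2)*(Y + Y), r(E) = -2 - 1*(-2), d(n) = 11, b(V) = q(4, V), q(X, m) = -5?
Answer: 165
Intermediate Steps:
b(V) = -5
r(E) = 0 (r(E) = -2 + 2 = 0)
A(Y) = -10*Y (A(Y) = -5*(Y + Y) = -10*Y)
d(-5)*(A(r(-2)) + 15) = 11*(-10*0 + 15) = 11*(0 + 15) = 11*15 = 165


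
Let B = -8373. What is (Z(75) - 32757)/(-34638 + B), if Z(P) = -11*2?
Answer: 32779/43011 ≈ 0.76211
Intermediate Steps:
Z(P) = -22
(Z(75) - 32757)/(-34638 + B) = (-22 - 32757)/(-34638 - 8373) = -32779/(-43011) = -32779*(-1/43011) = 32779/43011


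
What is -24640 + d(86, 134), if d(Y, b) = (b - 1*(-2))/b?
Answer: -1650812/67 ≈ -24639.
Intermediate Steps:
d(Y, b) = (2 + b)/b (d(Y, b) = (b + 2)/b = (2 + b)/b)
-24640 + d(86, 134) = -24640 + (2 + 134)/134 = -24640 + (1/134)*136 = -24640 + 68/67 = -1650812/67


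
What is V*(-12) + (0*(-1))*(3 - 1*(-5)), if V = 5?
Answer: -60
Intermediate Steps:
V*(-12) + (0*(-1))*(3 - 1*(-5)) = 5*(-12) + (0*(-1))*(3 - 1*(-5)) = -60 + 0*(3 + 5) = -60 + 0*8 = -60 + 0 = -60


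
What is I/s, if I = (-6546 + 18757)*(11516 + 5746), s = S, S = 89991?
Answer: 23420698/9999 ≈ 2342.3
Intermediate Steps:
s = 89991
I = 210786282 (I = 12211*17262 = 210786282)
I/s = 210786282/89991 = 210786282*(1/89991) = 23420698/9999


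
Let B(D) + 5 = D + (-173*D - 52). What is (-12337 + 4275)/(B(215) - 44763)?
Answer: 4031/40900 ≈ 0.098557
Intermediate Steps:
B(D) = -57 - 172*D (B(D) = -5 + (D + (-173*D - 52)) = -5 + (D + (-52 - 173*D)) = -5 + (-52 - 172*D) = -57 - 172*D)
(-12337 + 4275)/(B(215) - 44763) = (-12337 + 4275)/((-57 - 172*215) - 44763) = -8062/((-57 - 36980) - 44763) = -8062/(-37037 - 44763) = -8062/(-81800) = -8062*(-1/81800) = 4031/40900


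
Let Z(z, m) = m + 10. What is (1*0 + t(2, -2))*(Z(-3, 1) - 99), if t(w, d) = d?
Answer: 176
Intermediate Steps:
Z(z, m) = 10 + m
(1*0 + t(2, -2))*(Z(-3, 1) - 99) = (1*0 - 2)*((10 + 1) - 99) = (0 - 2)*(11 - 99) = -2*(-88) = 176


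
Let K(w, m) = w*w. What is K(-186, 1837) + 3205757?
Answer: 3240353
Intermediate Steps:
K(w, m) = w²
K(-186, 1837) + 3205757 = (-186)² + 3205757 = 34596 + 3205757 = 3240353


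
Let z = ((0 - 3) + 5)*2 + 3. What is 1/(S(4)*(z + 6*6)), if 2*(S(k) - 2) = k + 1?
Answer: 2/387 ≈ 0.0051680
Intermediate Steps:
z = 7 (z = (-3 + 5)*2 + 3 = 2*2 + 3 = 4 + 3 = 7)
S(k) = 5/2 + k/2 (S(k) = 2 + (k + 1)/2 = 2 + (1 + k)/2 = 2 + (½ + k/2) = 5/2 + k/2)
1/(S(4)*(z + 6*6)) = 1/((5/2 + (½)*4)*(7 + 6*6)) = 1/((5/2 + 2)*(7 + 36)) = 1/((9/2)*43) = 1/(387/2) = 2/387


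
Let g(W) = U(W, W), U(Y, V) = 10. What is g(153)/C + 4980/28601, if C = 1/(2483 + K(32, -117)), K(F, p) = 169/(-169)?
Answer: 709881800/28601 ≈ 24820.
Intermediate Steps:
g(W) = 10
K(F, p) = -1 (K(F, p) = 169*(-1/169) = -1)
C = 1/2482 (C = 1/(2483 - 1) = 1/2482 ≈ 0.00040290)
g(153)/C + 4980/28601 = 10/(1/2482) + 4980/28601 = 10*2482 + 4980*(1/28601) = 24820 + 4980/28601 = 709881800/28601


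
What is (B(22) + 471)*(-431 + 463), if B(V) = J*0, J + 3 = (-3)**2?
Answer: 15072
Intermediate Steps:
J = 6 (J = -3 + (-3)**2 = -3 + 9 = 6)
B(V) = 0 (B(V) = 6*0 = 0)
(B(22) + 471)*(-431 + 463) = (0 + 471)*(-431 + 463) = 471*32 = 15072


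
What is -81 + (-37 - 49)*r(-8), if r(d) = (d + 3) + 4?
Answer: 5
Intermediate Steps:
r(d) = 7 + d (r(d) = (3 + d) + 4 = 7 + d)
-81 + (-37 - 49)*r(-8) = -81 + (-37 - 49)*(7 - 8) = -81 - 86*(-1) = -81 + 86 = 5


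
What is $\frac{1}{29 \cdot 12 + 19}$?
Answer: $\frac{1}{367} \approx 0.0027248$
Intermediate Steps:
$\frac{1}{29 \cdot 12 + 19} = \frac{1}{348 + 19} = \frac{1}{367}$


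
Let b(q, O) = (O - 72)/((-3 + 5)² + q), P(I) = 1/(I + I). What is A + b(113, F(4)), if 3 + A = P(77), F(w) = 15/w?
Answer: -3305/924 ≈ -3.5768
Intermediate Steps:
P(I) = 1/(2*I)
A = -461/154 (A = -3 + (½)/77 = -3 + (½)*(1/77) = -3 + 1/154 = -461/154 ≈ -2.9935)
b(q, O) = (-72 + O)/(4 + q) (b(q, O) = (-72 + O)/(2² + q) = (-72 + O)/(4 + q))
A + b(113, F(4)) = -461/154 + (-72 + 15/4)/(4 + 113) = -461/154 + (-72 + 15*(¼))/117 = -461/154 + (-72 + 15/4)/117 = -461/154 + (1/117)*(-273/4) = -461/154 - 7/12 = -3305/924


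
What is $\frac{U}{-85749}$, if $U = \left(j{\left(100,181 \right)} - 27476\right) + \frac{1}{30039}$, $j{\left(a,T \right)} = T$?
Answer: $\frac{819914504}{2575814211} \approx 0.31831$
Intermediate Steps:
$U = - \frac{819914504}{30039}$ ($U = \left(181 - 27476\right) + \frac{1}{30039} = -27295 + \frac{1}{30039} = - \frac{819914504}{30039} \approx -27295.0$)
$\frac{U}{-85749} = - \frac{819914504}{30039 \left(-85749\right)} = \left(- \frac{819914504}{30039}\right) \left(- \frac{1}{85749}\right) = \frac{819914504}{2575814211}$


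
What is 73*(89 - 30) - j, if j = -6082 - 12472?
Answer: 22861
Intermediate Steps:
j = -18554
73*(89 - 30) - j = 73*(89 - 30) - 1*(-18554) = 73*59 + 18554 = 4307 + 18554 = 22861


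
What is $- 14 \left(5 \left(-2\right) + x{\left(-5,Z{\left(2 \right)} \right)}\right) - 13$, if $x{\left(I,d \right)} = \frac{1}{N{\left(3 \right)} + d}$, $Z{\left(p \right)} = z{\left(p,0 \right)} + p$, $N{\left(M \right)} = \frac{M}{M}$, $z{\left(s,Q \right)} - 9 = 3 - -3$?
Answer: $\frac{1136}{9} \approx 126.22$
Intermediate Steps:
$z{\left(s,Q \right)} = 15$ ($z{\left(s,Q \right)} = 9 + \left(3 - -3\right) = 9 + \left(3 + 3\right) = 9 + 6 = 15$)
$N{\left(M \right)} = 1$
$Z{\left(p \right)} = 15 + p$
$x{\left(I,d \right)} = \frac{1}{1 + d}$
$- 14 \left(5 \left(-2\right) + x{\left(-5,Z{\left(2 \right)} \right)}\right) - 13 = - 14 \left(5 \left(-2\right) + \frac{1}{1 + \left(15 + 2\right)}\right) - 13 = - 14 \left(-10 + \frac{1}{1 + 17}\right) - 13 = - 14 \left(-10 + \frac{1}{18}\right) - 13 = \left(-14\right) \left(- \frac{179}{18}\right) - 13 = \frac{1253}{9} - 13 = \frac{1136}{9}$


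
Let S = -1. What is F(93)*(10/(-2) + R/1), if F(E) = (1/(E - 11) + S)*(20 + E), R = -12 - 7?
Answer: 109836/41 ≈ 2678.9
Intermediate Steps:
R = -19
F(E) = (-1 + 1/(-11 + E))*(20 + E) (F(E) = (1/(E - 11) - 1)*(20 + E) = (1/(-11 + E) - 1)*(20 + E) = (-1 + 1/(-11 + E))*(20 + E))
F(93)*(10/(-2) + R/1) = ((240 - 1*93² - 8*93)/(-11 + 93))*(10/(-2) - 19/1) = ((240 - 1*8649 - 744)/82)*(10*(-½) - 19*1) = ((240 - 8649 - 744)/82)*(-5 - 19) = ((1/82)*(-9153))*(-24) = -9153/82*(-24) = 109836/41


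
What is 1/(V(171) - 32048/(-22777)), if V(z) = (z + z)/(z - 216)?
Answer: -113885/705286 ≈ -0.16147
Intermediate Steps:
V(z) = 2*z/(-216 + z) (V(z) = (2*z)/(-216 + z) = 2*z/(-216 + z))
1/(V(171) - 32048/(-22777)) = 1/(2*171/(-216 + 171) - 32048/(-22777)) = 1/(2*171/(-45) - 32048*(-1/22777)) = 1/(2*171*(-1/45) + 32048/22777) = 1/(-38/5 + 32048/22777) = 1/(-705286/113885) = -113885/705286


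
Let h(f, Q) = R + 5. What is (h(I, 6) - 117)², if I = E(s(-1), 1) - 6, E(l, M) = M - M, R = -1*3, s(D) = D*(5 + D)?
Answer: 13225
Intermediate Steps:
R = -3
E(l, M) = 0
I = -6 (I = 0 - 6 = -6)
h(f, Q) = 2 (h(f, Q) = -3 + 5 = 2)
(h(I, 6) - 117)² = (2 - 117)² = (-115)² = 13225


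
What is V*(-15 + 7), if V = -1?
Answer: 8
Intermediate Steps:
V*(-15 + 7) = -(-15 + 7) = -1*(-8) = 8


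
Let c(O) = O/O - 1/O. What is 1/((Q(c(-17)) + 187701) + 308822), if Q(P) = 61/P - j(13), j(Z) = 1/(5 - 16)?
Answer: 198/98322979 ≈ 2.0138e-6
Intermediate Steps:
j(Z) = -1/11 (j(Z) = 1/(-11) = -1/11)
c(O) = 1 - 1/O
Q(P) = 1/11 + 61/P (Q(P) = 61/P - 1*(-1/11) = 61/P + 1/11 = 1/11 + 61/P)
1/((Q(c(-17)) + 187701) + 308822) = 1/(((671 + (-1 - 17)/(-17))/(11*(((-1 - 17)/(-17)))) + 187701) + 308822) = 1/(((671 - 1/17*(-18))/(11*((-1/17*(-18)))) + 187701) + 308822) = 1/(((671 + 18/17)/(11*(18/17)) + 187701) + 308822) = 1/(((1/11)*(17/18)*(11425/17) + 187701) + 308822) = 1/((11425/198 + 187701) + 308822) = 1/(37176223/198 + 308822) = 1/(98322979/198) = 198/98322979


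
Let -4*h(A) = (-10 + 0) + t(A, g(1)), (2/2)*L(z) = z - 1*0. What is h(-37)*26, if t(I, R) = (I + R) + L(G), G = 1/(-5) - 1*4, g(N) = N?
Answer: 3263/10 ≈ 326.30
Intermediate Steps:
G = -21/5 (G = -⅕ - 4 = -21/5 ≈ -4.2000)
L(z) = z (L(z) = z - 1*0 = z + 0 = z)
t(I, R) = -21/5 + I + R (t(I, R) = (I + R) - 21/5 = -21/5 + I + R)
h(A) = 33/10 - A/4 (h(A) = -((-10 + 0) + (-21/5 + A + 1))/4 = -(-10 + (-16/5 + A))/4 = -(-66/5 + A)/4 = 33/10 - A/4)
h(-37)*26 = (33/10 - ¼*(-37))*26 = (33/10 + 37/4)*26 = (251/20)*26 = 3263/10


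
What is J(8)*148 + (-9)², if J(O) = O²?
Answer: 9553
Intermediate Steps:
J(8)*148 + (-9)² = 8²*148 + (-9)² = 64*148 + 81 = 9472 + 81 = 9553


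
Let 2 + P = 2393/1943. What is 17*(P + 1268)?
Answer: 41857927/1943 ≈ 21543.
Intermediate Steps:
P = -1493/1943 (P = -2 + 2393/1943 = -1493/1943 ≈ -0.76840)
17*(P + 1268) = 17*(-1493/1943 + 1268) = 17*(2462231/1943) = 41857927/1943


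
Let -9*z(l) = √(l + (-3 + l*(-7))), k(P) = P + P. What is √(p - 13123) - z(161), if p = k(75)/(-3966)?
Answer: I*(18*√1433432702 + 661*√969)/5949 ≈ 118.01*I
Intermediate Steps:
k(P) = 2*P
p = -25/661 (p = (2*75)/(-3966) = 150*(-1/3966) = -25/661 ≈ -0.037821)
z(l) = -√(-3 - 6*l)/9 (z(l) = -√(l + (-3 + l*(-7)))/9 = -√(l + (-3 - 7*l))/9 = -√(-3 - 6*l)/9)
√(p - 13123) - z(161) = √(-25/661 - 13123) - (-1)*√(-3 - 6*161)/9 = √(-8674328/661) - (-1)*√(-3 - 966)/9 = 2*I*√1433432702/661 - (-1)*√(-969)/9 = 2*I*√1433432702/661 - (-1)*I*√969/9 = 2*I*√1433432702/661 + I*√969/9 = I*√969/9 + 2*I*√1433432702/661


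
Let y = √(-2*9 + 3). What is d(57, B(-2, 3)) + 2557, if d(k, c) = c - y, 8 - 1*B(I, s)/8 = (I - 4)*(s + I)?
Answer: 2669 - I*√15 ≈ 2669.0 - 3.873*I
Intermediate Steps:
y = I*√15 (y = √(-18 + 3) = √(-15) = I*√15 ≈ 3.873*I)
B(I, s) = 64 - 8*(-4 + I)*(I + s) (B(I, s) = 64 - 8*(I - 4)*(s + I) = 64 - 8*(-4 + I)*(I + s))
d(k, c) = c - I*√15
d(57, B(-2, 3)) + 2557 = ((64 - 8*(-2)² + 32*(-2) + 32*3 - 8*(-2)*3) - I*√15) + 2557 = ((64 - 8*4 - 64 + 96 + 48) - I*√15) + 2557 = ((64 - 32 - 64 + 96 + 48) - I*√15) + 2557 = (112 - I*√15) + 2557 = 2669 - I*√15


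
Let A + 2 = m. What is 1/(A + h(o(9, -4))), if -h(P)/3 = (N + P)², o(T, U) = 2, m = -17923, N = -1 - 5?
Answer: -1/17973 ≈ -5.5639e-5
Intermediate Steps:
N = -6
A = -17925 (A = -2 - 17923 = -17925)
h(P) = -3*(-6 + P)²
1/(A + h(o(9, -4))) = 1/(-17925 - 3*(-6 + 2)²) = 1/(-17925 - 3*(-4)²) = 1/(-17925 - 3*16) = 1/(-17925 - 48) = 1/(-17973) = -1/17973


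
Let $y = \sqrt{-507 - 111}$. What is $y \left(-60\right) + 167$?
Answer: $167 - 60 i \sqrt{618} \approx 167.0 - 1491.6 i$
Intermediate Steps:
$y = i \sqrt{618}$ ($y = \sqrt{-618} = i \sqrt{618} \approx 24.86 i$)
$y \left(-60\right) + 167 = i \sqrt{618} \left(-60\right) + 167 = - 60 i \sqrt{618} + 167 = 167 - 60 i \sqrt{618}$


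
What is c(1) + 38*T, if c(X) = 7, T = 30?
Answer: 1147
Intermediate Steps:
c(1) + 38*T = 7 + 38*30 = 7 + 1140 = 1147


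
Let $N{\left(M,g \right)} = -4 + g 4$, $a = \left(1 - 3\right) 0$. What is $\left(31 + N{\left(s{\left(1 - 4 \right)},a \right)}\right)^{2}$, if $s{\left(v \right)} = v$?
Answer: $729$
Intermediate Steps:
$a = 0$ ($a = \left(-2\right) 0 = 0$)
$N{\left(M,g \right)} = -4 + 4 g$
$\left(31 + N{\left(s{\left(1 - 4 \right)},a \right)}\right)^{2} = \left(31 + \left(-4 + 4 \cdot 0\right)\right)^{2} = \left(31 + \left(-4 + 0\right)\right)^{2} = \left(31 - 4\right)^{2} = 27^{2} = 729$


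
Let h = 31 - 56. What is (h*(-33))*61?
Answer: 50325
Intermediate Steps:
h = -25
(h*(-33))*61 = -25*(-33)*61 = 825*61 = 50325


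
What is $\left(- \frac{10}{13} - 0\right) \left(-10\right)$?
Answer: $\frac{100}{13} \approx 7.6923$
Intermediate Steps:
$\left(- \frac{10}{13} - 0\right) \left(-10\right) = \left(\left(-10\right) \frac{1}{13} + 0\right) \left(-10\right) = \left(- \frac{10}{13} + 0\right) \left(-10\right) = \left(- \frac{10}{13}\right) \left(-10\right) = \frac{100}{13}$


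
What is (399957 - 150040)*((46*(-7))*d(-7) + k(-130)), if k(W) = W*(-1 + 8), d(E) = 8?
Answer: -871210662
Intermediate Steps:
k(W) = 7*W (k(W) = W*7 = 7*W)
(399957 - 150040)*((46*(-7))*d(-7) + k(-130)) = (399957 - 150040)*((46*(-7))*8 + 7*(-130)) = 249917*(-322*8 - 910) = 249917*(-2576 - 910) = 249917*(-3486) = -871210662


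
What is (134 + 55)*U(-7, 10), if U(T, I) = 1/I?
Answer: 189/10 ≈ 18.900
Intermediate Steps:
(134 + 55)*U(-7, 10) = (134 + 55)/10 = 189*(⅒) = 189/10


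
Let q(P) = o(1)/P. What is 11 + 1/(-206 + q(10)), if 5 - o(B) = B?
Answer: 11303/1028 ≈ 10.995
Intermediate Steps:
o(B) = 5 - B
q(P) = 4/P (q(P) = (5 - 1*1)/P = (5 - 1)/P = 4/P)
11 + 1/(-206 + q(10)) = 11 + 1/(-206 + 4/10) = 11 + 1/(-206 + 4*(1/10)) = 11 + 1/(-206 + 2/5) = 11 + 1/(-1028/5) = 11 - 5/1028 = 11303/1028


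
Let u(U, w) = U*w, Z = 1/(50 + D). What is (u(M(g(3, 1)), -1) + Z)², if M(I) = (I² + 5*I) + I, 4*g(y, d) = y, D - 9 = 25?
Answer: 2879809/112896 ≈ 25.509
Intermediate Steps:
D = 34 (D = 9 + 25 = 34)
g(y, d) = y/4
M(I) = I² + 6*I
Z = 1/84 (Z = 1/(50 + 34) = 1/84 ≈ 0.011905)
(u(M(g(3, 1)), -1) + Z)² = ((((¼)*3)*(6 + (¼)*3))*(-1) + 1/84)² = ((3*(6 + ¾)/4)*(-1) + 1/84)² = (((¾)*(27/4))*(-1) + 1/84)² = ((81/16)*(-1) + 1/84)² = (-81/16 + 1/84)² = (-1697/336)² = 2879809/112896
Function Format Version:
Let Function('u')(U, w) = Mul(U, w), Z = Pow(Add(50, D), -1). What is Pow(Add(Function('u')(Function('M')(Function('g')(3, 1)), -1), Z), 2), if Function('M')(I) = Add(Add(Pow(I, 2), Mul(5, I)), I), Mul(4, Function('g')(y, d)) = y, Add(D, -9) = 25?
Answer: Rational(2879809, 112896) ≈ 25.509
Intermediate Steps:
D = 34 (D = Add(9, 25) = 34)
Function('g')(y, d) = Mul(Rational(1, 4), y)
Function('M')(I) = Add(Pow(I, 2), Mul(6, I))
Z = Rational(1, 84) (Z = Pow(Add(50, 34), -1) = Pow(84, -1) = Rational(1, 84) ≈ 0.011905)
Pow(Add(Function('u')(Function('M')(Function('g')(3, 1)), -1), Z), 2) = Pow(Add(Mul(Mul(Mul(Rational(1, 4), 3), Add(6, Mul(Rational(1, 4), 3))), -1), Rational(1, 84)), 2) = Pow(Add(Mul(Mul(Rational(3, 4), Add(6, Rational(3, 4))), -1), Rational(1, 84)), 2) = Pow(Add(Mul(Mul(Rational(3, 4), Rational(27, 4)), -1), Rational(1, 84)), 2) = Pow(Add(Mul(Rational(81, 16), -1), Rational(1, 84)), 2) = Pow(Add(Rational(-81, 16), Rational(1, 84)), 2) = Pow(Rational(-1697, 336), 2) = Rational(2879809, 112896)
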